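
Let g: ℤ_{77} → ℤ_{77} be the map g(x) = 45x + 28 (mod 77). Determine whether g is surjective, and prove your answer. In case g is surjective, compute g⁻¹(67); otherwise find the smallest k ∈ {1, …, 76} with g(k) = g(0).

6

Since gcd(45, 77) = 1, 45 is invertible modulo 77. Euclid's algorithm: 77 = 1·45 + 32, 45 = 1·32 + 13, 32 = 2·13 + 6, 13 = 2·6 + 1; back-substituting gives 1 = 12·45 − 7·77, so 45⁻¹ ≡ 12 (mod 77).
For any y ∈ ℤ_{77}, x = 12(y − 28) mod 77 satisfies g(x) = 45·12(y − 28) + 28 ≡ y (since 45·12 ≡ 1 mod 77). So every y has a preimage.
Thus g is surjective.
Since g is surjective, we find g⁻¹(67): we need 45x ≡ 67 − 28 ≡ 39 (mod 77). Using 45⁻¹ = 12: x ≡ 12·39 = 468 = 6·77 + 6, so x = 6.
Check: g(6) = 45·6 + 28 = 298 = 3·77 + 67 ≡ 67 (mod 77).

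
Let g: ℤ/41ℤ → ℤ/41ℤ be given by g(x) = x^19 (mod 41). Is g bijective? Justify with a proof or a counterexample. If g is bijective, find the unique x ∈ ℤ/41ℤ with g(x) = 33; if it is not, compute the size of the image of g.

5

Since 41 is prime, the nonzero elements of ℤ/41ℤ form a cyclic group of order 40.
As gcd(19, 40) = 1, raising to the 19th power is a bijection on this group: if s^19 ≡ t^19 then (st^{−1})^19 = 1, and the only element of order dividing gcd(19, 40) = 1 is 1, so s = t.
With g(0) = 0 this makes g injective on all of ℤ/41ℤ, hence bijective (finite equal-size domain and codomain). In particular g is bijective.
Since g is bijective, we find the preimage of 33. The inverse of x ↦ x^19 on (ℤ/41ℤ)^× is x ↦ x^19, because 19·19 = 361 = 9·40 + 1 ≡ 1 (mod 40) and x^{40} = 1 for x ≠ 0 (Fermat). So g⁻¹(33) = 33^19 mod 41.
Repeated squaring mod 41: 33^1 ≡ 33, 33^2 ≡ 33² = 1089 ≡ 23, 33^4 ≡ 23² = 529 ≡ 37, 33^8 ≡ 37² = 1369 ≡ 16, 33^16 ≡ 16² = 256 ≡ 10. Since 19 = 16 + 2 + 1, 33^19 ≡ 10·23·33: 10·23 = 230 ≡ 25, then 25·33 = 825 ≡ 5. So 33^19 ≡ 5 (mod 41).
Hence g⁻¹(33) = 5.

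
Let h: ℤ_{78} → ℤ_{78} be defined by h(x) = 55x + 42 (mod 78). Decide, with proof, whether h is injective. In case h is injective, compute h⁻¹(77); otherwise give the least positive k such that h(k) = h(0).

Suppose h(x_1) = h(x_2) in ℤ_{78}. Then 55x_1 + 42 ≡ 55x_2 + 42 (mod 78), hence 55(x_1 − x_2) ≡ 0 (mod 78).
Since gcd(55, 78) = 1, 55 is invertible modulo 78, hence x_1 − x_2 ≡ 0 (mod 78), i.e. x_1 = x_2.
Hence h is injective.
We now compute 55⁻¹ mod 78 explicitly. Euclid's algorithm: 78 = 1·55 + 23, 55 = 2·23 + 9, 23 = 2·9 + 5, 9 = 1·5 + 4, 5 = 1·4 + 1; back-substituting gives 1 = 61·55 − 43·78, so 55⁻¹ ≡ 61 (mod 78).
Since h is injective, we find h⁻¹(77): we need 55x ≡ 77 − 42 ≡ 35 (mod 78). Using 55⁻¹ = 61: x ≡ 61·35 = 2135 = 27·78 + 29, so x = 29.
Check: h(29) = 55·29 + 42 = 1637 = 20·78 + 77 ≡ 77 (mod 78).

29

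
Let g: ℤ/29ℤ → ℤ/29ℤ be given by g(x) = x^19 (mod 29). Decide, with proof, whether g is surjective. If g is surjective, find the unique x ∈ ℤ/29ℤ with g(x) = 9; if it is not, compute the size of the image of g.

4

Since 29 is prime, the nonzero elements of ℤ/29ℤ form a cyclic group of order 28.
As gcd(19, 28) = 1, raising to the 19th power is a bijection on this group: if u^19 ≡ v^19 then (uv^{−1})^19 = 1, and the only element of order dividing gcd(19, 28) = 1 is 1, so u = v.
With g(0) = 0 this makes g injective on all of ℤ/29ℤ, hence bijective (finite equal-size domain and codomain). In particular g is surjective.
Since g is surjective, we find the preimage of 9. The inverse of x ↦ x^19 on (ℤ/29ℤ)^× is x ↦ x^3, because 19·3 = 57 = 2·28 + 1 ≡ 1 (mod 28) and x^{28} = 1 for x ≠ 0 (Fermat). So g⁻¹(9) = 9^3 mod 29.
Repeated squaring mod 29: 9^1 ≡ 9, 9^2 ≡ 9² = 81 ≡ 23. Since 3 = 2 + 1, 9^3 ≡ 23·9: 23·9 = 207 ≡ 4. So 9^3 ≡ 4 (mod 29).
Hence g⁻¹(9) = 4.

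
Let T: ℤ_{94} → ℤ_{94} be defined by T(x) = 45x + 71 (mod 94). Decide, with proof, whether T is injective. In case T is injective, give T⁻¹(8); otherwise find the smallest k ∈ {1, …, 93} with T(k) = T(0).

55

Recall that injectivity means: for all a, b in the domain, T(a) = T(b) implies a = b.
Suppose T(a) = T(b) in ℤ_{94}. Then 45a + 71 ≡ 45b + 71 (mod 94), thus 45(a − b) ≡ 0 (mod 94).
Since gcd(45, 94) = 1, 45 is invertible modulo 94, so a − b ≡ 0 (mod 94), i.e. a = b.
Hence T is injective.
We now compute 45⁻¹ mod 94 explicitly. Euclid's algorithm: 94 = 2·45 + 4, 45 = 11·4 + 1; back-substituting gives 1 = 23·45 − 11·94, so 45⁻¹ ≡ 23 (mod 94).
Since T is injective, we compute T⁻¹(8): solve 45x + 71 ≡ 8 (mod 94), i.e. 45x ≡ 31 (mod 94).
Multiplying by 45⁻¹ = 23 gives x ≡ 23·31 = 713 = 7·94 + 55 ≡ 55 (mod 94).
Check: T(55) = 45·55 + 71 = 2546 = 27·94 + 8 ≡ 8 (mod 94).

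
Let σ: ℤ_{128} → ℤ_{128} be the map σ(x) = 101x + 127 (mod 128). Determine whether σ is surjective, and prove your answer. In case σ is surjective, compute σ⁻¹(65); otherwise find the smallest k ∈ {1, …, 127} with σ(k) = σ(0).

26

Since gcd(101, 128) = 1, 101 is invertible modulo 128. Euclid's algorithm: 128 = 1·101 + 27, 101 = 3·27 + 20, 27 = 1·20 + 7, 20 = 2·7 + 6, 7 = 1·6 + 1; back-substituting gives 1 = 109·101 − 86·128, so 101⁻¹ ≡ 109 (mod 128).
For any y ∈ ℤ_{128}, x = 109(y − 127) mod 128 satisfies σ(x) = 101·109(y − 127) + 127 ≡ y (since 101·109 ≡ 1 mod 128). So every y has a preimage.
Therefore σ is surjective.
Since σ is surjective, we compute σ⁻¹(65): solve 101x + 127 ≡ 65 (mod 128), i.e. 101x ≡ 66 (mod 128).
Multiplying by 101⁻¹ = 109 gives x ≡ 109·66 = 7194 = 56·128 + 26 ≡ 26 (mod 128).
Check: σ(26) = 101·26 + 127 = 2753 = 21·128 + 65 ≡ 65 (mod 128).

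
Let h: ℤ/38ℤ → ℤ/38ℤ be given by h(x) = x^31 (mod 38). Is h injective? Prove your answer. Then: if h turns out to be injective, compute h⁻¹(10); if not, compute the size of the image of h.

Computing x^31 mod 38 for each x (by repeated squaring, reducing mod 38 at every step), the values h(0), h(1), …, h(37) are: 0, 1, 22, 33, 28, 17, 4, 7, 8, 25, 32, 11, 12, 15, 2, 29, 24, 35, 18, 19, 20, 3, 14, 9, 36, 23, 26, 27, 6, 13, 30, 31, 34, 21, 10, 5, 16, 37.
Every element of ℤ/38ℤ appears exactly once in this list, so h is a bijection, and in particular injective.
Since h is injective, we read off the preimage of 10 from the same table: h(34) = 10, so h⁻¹(10) = 34.

34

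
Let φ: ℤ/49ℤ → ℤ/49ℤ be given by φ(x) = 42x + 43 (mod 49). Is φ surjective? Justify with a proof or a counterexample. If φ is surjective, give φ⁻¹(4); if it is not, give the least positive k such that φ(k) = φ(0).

7

Recall: φ is surjective if every y in the codomain equals φ(x) for some x in the domain.
Since gcd(42, 49) = 7, we have 42x ≡ 0 (mod 7) for all x, so φ(x) ≡ 1 (mod 7).
But 0 ≢ 1 (mod 7), so 0 ∈ ℤ/49ℤ has no preimage. So φ is not surjective.
Since φ is not surjective, we find the least positive k with φ(k) = φ(0): this means 42k ≡ 0 (mod 49), i.e. 49 ∣ 42k. Since gcd(42, 49) = 7, dividing through by 7 this holds exactly when 7 ∣ 6k, and as gcd(6, 7) = 1, exactly when 7 ∣ k.
The smallest positive such k is 7.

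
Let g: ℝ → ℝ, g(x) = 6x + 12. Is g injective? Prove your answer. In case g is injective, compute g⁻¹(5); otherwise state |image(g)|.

Suppose g(u) = g(v). Then 6u + 12 = 6v + 12, so 6u = 6v, so u = v.
Therefore g is injective.
Since g is injective, we compute g⁻¹(5) = (5 − 12)/6 = −7/6.

-7/6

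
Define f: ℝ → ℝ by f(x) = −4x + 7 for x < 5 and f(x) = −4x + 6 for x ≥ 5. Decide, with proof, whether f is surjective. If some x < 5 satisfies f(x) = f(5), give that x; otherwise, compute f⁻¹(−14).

Both pieces are strictly decreasing (slopes −4 and −4), so each is injective on its own interval.
The left piece maps (−∞, 5) onto (−13, ∞); the right piece maps [5, ∞) onto (−∞, −14].
The union (−13, ∞) ∪ (−∞, −14] omits the interval between −13 and −14; in particular −13 has no preimage. So f is not surjective.
Because the two images are disjoint, no x < 5 has f(x) = f(5), so we compute f⁻¹(−14): −14 lies in (−∞, −14], so solve −4x + 6 = −14: x = (−14 − 6)/(−4) = 5.

5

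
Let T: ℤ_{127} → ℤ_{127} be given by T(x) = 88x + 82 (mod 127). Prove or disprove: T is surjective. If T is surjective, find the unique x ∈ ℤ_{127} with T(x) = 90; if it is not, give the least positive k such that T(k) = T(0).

Recall that surjectivity means every element of the codomain has a preimage under T.
Since gcd(88, 127) = 1, 88 is invertible modulo 127. Euclid's algorithm: 127 = 1·88 + 39, 88 = 2·39 + 10, 39 = 3·10 + 9, 10 = 1·9 + 1; back-substituting gives 1 = 13·88 − 9·127, so 88⁻¹ ≡ 13 (mod 127).
For any y ∈ ℤ_{127}, x = 13(y − 82) mod 127 satisfies T(x) = 88·13(y − 82) + 82 ≡ y (since 88·13 ≡ 1 mod 127). So every y has a preimage.
Therefore T is surjective.
Since T is surjective, we compute T⁻¹(90): solve 88x + 82 ≡ 90 (mod 127), i.e. 88x ≡ 8 (mod 127).
Multiplying by 88⁻¹ = 13 gives x ≡ 13·8 = 104 ≡ 104 (mod 127).
Check: T(104) = 88·104 + 82 = 9234 = 72·127 + 90 ≡ 90 (mod 127).

104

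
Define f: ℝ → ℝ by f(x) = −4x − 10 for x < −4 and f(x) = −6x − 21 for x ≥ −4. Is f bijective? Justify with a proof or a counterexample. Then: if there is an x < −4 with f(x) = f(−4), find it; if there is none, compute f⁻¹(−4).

Both pieces are strictly decreasing (slopes −4 and −6), so each is injective on its own interval.
The left piece maps (−∞, −4) onto (6, ∞); the right piece maps [−4, ∞) onto (−∞, 3].
The images leave a gap (6 has no preimage), so f is not surjective, hence not bijective.
Because the two images are disjoint, no x < −4 has f(x) = f(−4), so we compute f⁻¹(−4): −4 lies in (−∞, 3], so solve −6x − 21 = −4: x = (−4 + 21)/(−6) = −17/6.

-17/6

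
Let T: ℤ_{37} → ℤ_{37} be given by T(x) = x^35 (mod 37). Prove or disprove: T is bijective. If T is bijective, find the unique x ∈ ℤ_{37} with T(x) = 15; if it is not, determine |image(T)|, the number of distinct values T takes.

Since 37 is prime, the nonzero elements of ℤ_{37} form a cyclic group of order 36.
As gcd(35, 36) = 1, raising to the 35th power is a bijection on this group: if x_1^35 ≡ x_2^35 then (x_1x_2^{−1})^35 = 1, and the only element of order dividing gcd(35, 36) = 1 is 1, so x_1 = x_2.
With T(0) = 0 this makes T injective on all of ℤ_{37}, hence bijective (finite equal-size domain and codomain). In particular T is bijective.
Since T is bijective, we find the preimage of 15. The inverse of x ↦ x^35 on (ℤ_{37})^× is x ↦ x^35, because 35·35 = 1225 = 34·36 + 1 ≡ 1 (mod 36) and x^{36} = 1 for x ≠ 0 (Fermat). So T⁻¹(15) = 15^35 mod 37.
Repeated squaring mod 37: 15^1 ≡ 15, 15^2 ≡ 15² = 225 ≡ 3, 15^4 ≡ 3² = 9, 15^8 ≡ 9² = 81 ≡ 7, 15^16 ≡ 7² = 49 ≡ 12, 15^32 ≡ 12² = 144 ≡ 33. Since 35 = 32 + 2 + 1, 15^35 ≡ 33·3·15: 33·3 = 99 ≡ 25, then 25·15 = 375 ≡ 5. So 15^35 ≡ 5 (mod 37).
Hence T⁻¹(15) = 5.

5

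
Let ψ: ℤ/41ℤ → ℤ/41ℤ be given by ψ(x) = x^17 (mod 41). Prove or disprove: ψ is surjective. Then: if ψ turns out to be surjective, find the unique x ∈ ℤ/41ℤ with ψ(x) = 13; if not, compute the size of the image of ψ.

Since 41 is prime, the nonzero elements of ℤ/41ℤ form a cyclic group of order 40.
As gcd(17, 40) = 1, raising to the 17th power is a bijection on this group: if u^17 ≡ v^17 then (uv^{−1})^17 = 1, and the only element of order dividing gcd(17, 40) = 1 is 1, so u = v.
With ψ(0) = 0 this makes ψ injective on all of ℤ/41ℤ, hence bijective (finite equal-size domain and codomain). In particular ψ is surjective.
Since ψ is surjective, we find the preimage of 13. The inverse of x ↦ x^17 on (ℤ/41ℤ)^× is x ↦ x^33, because 17·33 = 561 = 14·40 + 1 ≡ 1 (mod 40) and x^{40} = 1 for x ≠ 0 (Fermat). So ψ⁻¹(13) = 13^33 mod 41.
Repeated squaring mod 41: 13^1 ≡ 13, 13^2 ≡ 13² = 169 ≡ 5, 13^4 ≡ 5² = 25, 13^8 ≡ 25² = 625 ≡ 10, 13^16 ≡ 10² = 100 ≡ 18, 13^32 ≡ 18² = 324 ≡ 37. Since 33 = 32 + 1, 13^33 ≡ 37·13: 37·13 = 481 ≡ 30. So 13^33 ≡ 30 (mod 41).
Hence ψ⁻¹(13) = 30.

30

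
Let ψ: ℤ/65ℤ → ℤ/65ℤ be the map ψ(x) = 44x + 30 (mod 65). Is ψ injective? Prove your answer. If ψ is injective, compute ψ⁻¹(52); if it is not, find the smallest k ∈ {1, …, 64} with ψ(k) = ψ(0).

33

If ψ(u) = ψ(v), then 44u ≡ 44v (mod 65). Because gcd(44, 65) = 1, we may cancel 44 to get u ≡ v (mod 65).
Hence ψ is injective.
We now compute 44⁻¹ mod 65 explicitly. Euclid's algorithm: 65 = 1·44 + 21, 44 = 2·21 + 2, 21 = 10·2 + 1; back-substituting gives 1 = 34·44 − 23·65, so 44⁻¹ ≡ 34 (mod 65).
Since ψ is injective, we compute ψ⁻¹(52): solve 44x + 30 ≡ 52 (mod 65), i.e. 44x ≡ 22 (mod 65).
Multiplying by 44⁻¹ = 34 gives x ≡ 34·22 = 748 = 11·65 + 33 ≡ 33 (mod 65).
Check: ψ(33) = 44·33 + 30 = 1482 = 22·65 + 52 ≡ 52 (mod 65).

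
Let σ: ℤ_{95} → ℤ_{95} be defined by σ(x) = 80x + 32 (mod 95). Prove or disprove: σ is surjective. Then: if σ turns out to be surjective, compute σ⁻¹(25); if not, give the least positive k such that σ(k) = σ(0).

19

Since gcd(80, 95) = 5, we have 80x ≡ 0 (mod 5) for all x, so σ(x) ≡ 2 (mod 5).
But 0 ≢ 2 (mod 5), so 0 ∈ ℤ_{95} has no preimage. Hence σ is not surjective.
Since σ is not surjective, we find the least positive k with σ(k) = σ(0): this means 80k ≡ 0 (mod 95), i.e. 95 ∣ 80k. Since gcd(80, 95) = 5, dividing through by 5 this holds exactly when 19 ∣ 16k, and as gcd(16, 19) = 1, exactly when 19 ∣ k.
The smallest positive such k is 19.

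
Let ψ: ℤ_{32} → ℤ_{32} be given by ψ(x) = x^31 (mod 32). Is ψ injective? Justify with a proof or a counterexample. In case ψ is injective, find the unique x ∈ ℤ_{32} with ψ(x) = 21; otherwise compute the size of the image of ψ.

17

ψ(0) = 0^31 = 0.
ψ(2): Repeated squaring mod 32: 2^1 ≡ 2, 2^2 ≡ 2² = 4, 2^4 ≡ 4² = 16, 2^8 ≡ 16² = 256 ≡ 0, 2^16 ≡ 0² = 0. Since 31 = 16 + 8 + 4 + 2 + 1, 2^31 ≡ 0·0·16·4·2: 0·0 = 0, then 0·16 = 0, then 0·4 = 0, then 0·2 = 0. So 2^31 ≡ 0 (mod 32).
So ψ(0) = ψ(2) = 0 while 0 ≠ 2, thus ψ is not injective.
Since ψ is not injective, we determine |image(ψ)|. Computing x^31 mod 32 for each x (by repeated squaring, reducing mod 32 at every step), the values ψ(0), ψ(1), …, ψ(31) are: 0, 1, 0, 11, 0, 13, 0, 23, 0, 25, 0, 3, 0, 5, 0, 15, 0, 17, 0, 27, 0, 29, 0, 7, 0, 9, 0, 19, 0, 21, 0, 31.
The distinct values are {0, 1, 3, 5, 7, 9, 11, 13, 15, 17, 19, 21, 23, 25, 27, 29, 31}; there are 17 of them.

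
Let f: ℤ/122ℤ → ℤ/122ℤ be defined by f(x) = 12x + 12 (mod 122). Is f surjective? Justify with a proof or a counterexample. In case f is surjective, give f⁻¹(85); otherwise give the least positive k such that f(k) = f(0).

Since gcd(12, 122) = 2, we have 12x ≡ 0 (mod 2) for all x, so f(x) ≡ 0 (mod 2).
But 1 ≢ 0 (mod 2), so 1 ∈ ℤ/122ℤ has no preimage. Hence f is not surjective.
Since f is not surjective, we find the least positive k with f(k) = f(0): this means 12k ≡ 0 (mod 122), i.e. 122 ∣ 12k. Since gcd(12, 122) = 2, dividing through by 2 this holds exactly when 61 ∣ 6k, and as gcd(6, 61) = 1, exactly when 61 ∣ k.
The smallest positive such k is 61.

61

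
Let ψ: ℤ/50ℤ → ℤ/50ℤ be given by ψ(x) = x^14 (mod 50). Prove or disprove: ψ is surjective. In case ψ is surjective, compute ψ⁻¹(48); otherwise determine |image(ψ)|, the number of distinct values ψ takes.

ψ(0) = 0^14 = 0.
ψ(10): Repeated squaring mod 50: 10^1 ≡ 10, 10^2 ≡ 10² = 100 ≡ 0, 10^4 ≡ 0² = 0, 10^8 ≡ 0² = 0. Since 14 = 8 + 4 + 2, 10^14 ≡ 0·0·0: 0·0 = 0, then 0·0 = 0. So 10^14 ≡ 0 (mod 50).
So ψ(0) = ψ(10) = 0 while 0 ≠ 10, therefore ψ is not injective.
A non-injective map from the 50-element set ℤ/50ℤ to itself takes at most 49 distinct values, so it cannot be surjective. Thus ψ is not surjective.
Since ψ is not surjective, we determine |image(ψ)|. Computing x^14 mod 50 for each x (by repeated squaring, reducing mod 50 at every step), the values ψ(0), ψ(1), …, ψ(49) are: 0, 1, 34, 19, 6, 25, 46, 49, 4, 11, 0, 41, 14, 39, 16, 25, 36, 29, 24, 21, 0, 31, 44, 9, 26, 25, 26, 9, 44, 31, 0, 21, 24, 29, 36, 25, 16, 39, 14, 41, 0, 11, 4, 49, 46, 25, 6, 19, 34, 1.
The distinct values are {0, 1, 4, 6, 9, 11, 14, 16, 19, 21, 24, 25, 26, 29, 31, 34, 36, 39, 41, 44, 46, 49}; there are 22 of them.

22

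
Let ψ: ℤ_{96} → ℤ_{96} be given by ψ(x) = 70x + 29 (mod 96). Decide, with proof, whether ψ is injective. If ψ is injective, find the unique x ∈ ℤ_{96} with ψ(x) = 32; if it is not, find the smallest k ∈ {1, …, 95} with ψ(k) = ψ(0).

We have gcd(70, 96) = 2 > 1. Taking u = 0 and v = 48: ψ(0) = 29 and ψ(48) = 70·48 + 29 = 3389 ≡ 29 (mod 96).
So ψ(0) = ψ(48) while 0 ≠ 48, therefore ψ is not injective.
Since ψ is not injective, we find the least positive k with ψ(k) = ψ(0): this means 70k ≡ 0 (mod 96), i.e. 96 ∣ 70k. Since gcd(70, 96) = 2, dividing through by 2 this holds exactly when 48 ∣ 35k, and as gcd(35, 48) = 1, exactly when 48 ∣ k.
The smallest positive such k is 48.

48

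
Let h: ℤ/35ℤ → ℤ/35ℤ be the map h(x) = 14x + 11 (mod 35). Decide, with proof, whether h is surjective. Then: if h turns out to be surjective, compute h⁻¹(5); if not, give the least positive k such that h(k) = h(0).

5

Since gcd(14, 35) = 7, we have 14x ≡ 0 (mod 7) for all x, so h(x) ≡ 4 (mod 7).
But 0 ≢ 4 (mod 7), so 0 ∈ ℤ/35ℤ has no preimage. Thus h is not surjective.
Since h is not surjective, we find the least positive k with h(k) = h(0): this means 14k ≡ 0 (mod 35), i.e. 35 ∣ 14k. Since gcd(14, 35) = 7, dividing through by 7 this holds exactly when 5 ∣ 2k, and as gcd(2, 5) = 1, exactly when 5 ∣ k.
The smallest positive such k is 5.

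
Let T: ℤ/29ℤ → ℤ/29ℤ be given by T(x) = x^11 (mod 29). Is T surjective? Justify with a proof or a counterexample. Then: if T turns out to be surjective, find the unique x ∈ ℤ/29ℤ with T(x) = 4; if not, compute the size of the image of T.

Since 29 is prime, the nonzero elements of ℤ/29ℤ form a cyclic group of order 28.
As gcd(11, 28) = 1, raising to the 11th power is a bijection on this group: if x_1^11 ≡ x_2^11 then (x_1x_2^{−1})^11 = 1, and the only element of order dividing gcd(11, 28) = 1 is 1, so x_1 = x_2.
With T(0) = 0 this makes T injective on all of ℤ/29ℤ, hence bijective (finite equal-size domain and codomain). In particular T is surjective.
Since T is surjective, we find the preimage of 4. The inverse of x ↦ x^11 on (ℤ/29ℤ)^× is x ↦ x^23, because 11·23 = 253 = 9·28 + 1 ≡ 1 (mod 28) and x^{28} = 1 for x ≠ 0 (Fermat). So T⁻¹(4) = 4^23 mod 29.
Repeated squaring mod 29: 4^1 ≡ 4, 4^2 ≡ 4² = 16, 4^4 ≡ 16² = 256 ≡ 24, 4^8 ≡ 24² = 576 ≡ 25, 4^16 ≡ 25² = 625 ≡ 16. Since 23 = 16 + 4 + 2 + 1, 4^23 ≡ 16·24·16·4: 16·24 = 384 ≡ 7, then 7·16 = 112 ≡ 25, then 25·4 = 100 ≡ 13. So 4^23 ≡ 13 (mod 29).
Hence T⁻¹(4) = 13.

13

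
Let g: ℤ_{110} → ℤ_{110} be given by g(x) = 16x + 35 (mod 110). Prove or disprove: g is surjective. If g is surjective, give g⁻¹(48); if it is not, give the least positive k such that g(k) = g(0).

Since gcd(16, 110) = 2, we have 16x ≡ 0 (mod 2) for all x, so g(x) ≡ 1 (mod 2).
But 0 ≢ 1 (mod 2), so 0 ∈ ℤ_{110} has no preimage. Therefore g is not surjective.
Since g is not surjective, we find the least positive k with g(k) = g(0): this means 16k ≡ 0 (mod 110), i.e. 110 ∣ 16k. Since gcd(16, 110) = 2, dividing through by 2 this holds exactly when 55 ∣ 8k, and as gcd(8, 55) = 1, exactly when 55 ∣ k.
The smallest positive such k is 55.

55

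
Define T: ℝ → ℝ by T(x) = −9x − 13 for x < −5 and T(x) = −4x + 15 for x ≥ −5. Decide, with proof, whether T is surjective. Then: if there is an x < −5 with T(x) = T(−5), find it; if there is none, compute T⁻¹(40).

-16/3

Both pieces are strictly decreasing (slopes −9 and −4), so each is injective on its own interval.
The left piece maps (−∞, −5) onto (32, ∞); the right piece maps [−5, ∞) onto (−∞, 35].
The union (32, ∞) ∪ (−∞, 35] covers ℝ, so T is surjective.
For the follow-up: the images overlap, so an x < −5 with T(x) = T(−5) exists. T(−5) = 35; solving −9x − 13 = 35 for x < −5 gives x = (35 + 13)/(−9) = −16/3.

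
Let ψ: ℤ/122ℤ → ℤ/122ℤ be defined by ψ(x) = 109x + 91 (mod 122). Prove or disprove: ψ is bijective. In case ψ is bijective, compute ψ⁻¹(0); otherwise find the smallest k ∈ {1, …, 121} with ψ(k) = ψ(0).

Suppose ψ(u) = ψ(v) in ℤ/122ℤ. Then 109u + 91 ≡ 109v + 91 (mod 122), thus 109(u − v) ≡ 0 (mod 122).
Since gcd(109, 122) = 1, 109 is invertible modulo 122, therefore u − v ≡ 0 (mod 122), i.e. u = v.
We now compute 109⁻¹ mod 122 explicitly. Euclid's algorithm: 122 = 1·109 + 13, 109 = 8·13 + 5, 13 = 2·5 + 3, 5 = 1·3 + 2, 3 = 1·2 + 1; back-substituting gives 1 = 75·109 − 67·122, so 109⁻¹ ≡ 75 (mod 122).
Then y ↦ 75(y − 91) is a two-sided inverse to ψ, so every y ∈ ℤ/122ℤ has a preimage.
Thus ψ is bijective.
Since ψ is bijective, we compute ψ⁻¹(0): solve 109x + 91 ≡ 0 (mod 122), i.e. 109x ≡ 31 (mod 122).
Multiplying by 109⁻¹ = 75 gives x ≡ 75·31 = 2325 = 19·122 + 7 ≡ 7 (mod 122).
Check: ψ(7) = 109·7 + 91 = 854 = 7·122 + 0 ≡ 0 (mod 122).

7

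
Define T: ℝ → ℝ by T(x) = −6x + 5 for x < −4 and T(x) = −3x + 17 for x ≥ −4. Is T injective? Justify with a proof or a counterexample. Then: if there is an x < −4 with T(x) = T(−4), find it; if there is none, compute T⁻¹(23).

-2

Both pieces are strictly decreasing (slopes −6 and −3), so each is injective on its own interval.
The left piece maps (−∞, −4) onto (29, ∞); the right piece maps [−4, ∞) onto (−∞, 29].
These images are disjoint, so no value is attained by both pieces. Therefore T is injective.
Because the two images are disjoint, no x < −4 has T(x) = T(−4), so we compute T⁻¹(23): 23 lies in (−∞, 29], so solve −3x + 17 = 23: x = (23 − 17)/(−3) = −2.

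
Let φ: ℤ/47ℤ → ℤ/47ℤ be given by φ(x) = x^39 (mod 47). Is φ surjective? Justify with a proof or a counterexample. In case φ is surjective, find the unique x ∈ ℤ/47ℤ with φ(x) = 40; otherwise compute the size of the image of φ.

Since 47 is prime, the nonzero elements of ℤ/47ℤ form a cyclic group of order 46.
As gcd(39, 46) = 1, raising to the 39th power is a bijection on this group: if x_1^39 ≡ x_2^39 then (x_1x_2^{−1})^39 = 1, and the only element of order dividing gcd(39, 46) = 1 is 1, so x_1 = x_2.
With φ(0) = 0 this makes φ injective on all of ℤ/47ℤ, hence bijective (finite equal-size domain and codomain). In particular φ is surjective.
Since φ is surjective, we find the preimage of 40. The inverse of x ↦ x^39 on (ℤ/47ℤ)^× is x ↦ x^13, because 39·13 = 507 = 11·46 + 1 ≡ 1 (mod 46) and x^{46} = 1 for x ≠ 0 (Fermat). So φ⁻¹(40) = 40^13 mod 47.
Repeated squaring mod 47: 40^1 ≡ 40, 40^2 ≡ 40² = 1600 ≡ 2, 40^4 ≡ 2² = 4, 40^8 ≡ 4² = 16. Since 13 = 8 + 4 + 1, 40^13 ≡ 16·4·40: 16·4 = 64 ≡ 17, then 17·40 = 680 ≡ 22. So 40^13 ≡ 22 (mod 47).
Hence φ⁻¹(40) = 22.

22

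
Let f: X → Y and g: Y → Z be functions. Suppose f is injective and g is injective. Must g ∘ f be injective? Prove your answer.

Suppose (g ∘ f)(s) = (g ∘ f)(t), i.e. g(f(s)) = g(f(t)).
Since g is injective, f(s) = f(t). Since f is injective, s = t. Hence g ∘ f is injective.

injective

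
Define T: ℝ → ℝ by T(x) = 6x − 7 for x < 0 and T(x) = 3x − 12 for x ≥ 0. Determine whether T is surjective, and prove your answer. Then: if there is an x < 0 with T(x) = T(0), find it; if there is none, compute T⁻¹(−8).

-5/6

Both pieces are strictly increasing (slopes 6 and 3), so each is injective on its own interval.
The left piece maps (−∞, 0) onto (−∞, −7); the right piece maps [0, ∞) onto [−12, ∞).
The union (−∞, −7) ∪ [−12, ∞) covers ℝ, so T is surjective.
For the follow-up: the images overlap, so an x < 0 with T(x) = T(0) exists. T(0) = −12; solving 6x − 7 = −12 for x < 0 gives x = (−12 + 7)/6 = −5/6.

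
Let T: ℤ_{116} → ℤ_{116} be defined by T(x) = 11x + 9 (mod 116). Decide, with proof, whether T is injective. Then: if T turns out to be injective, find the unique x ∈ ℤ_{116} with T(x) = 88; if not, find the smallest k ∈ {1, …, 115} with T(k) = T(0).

By definition, injectivity means: for all x_1, x_2 in the domain, T(x_1) = T(x_2) implies x_1 = x_2.
If T(x_1) = T(x_2), then 11x_1 ≡ 11x_2 (mod 116). Because gcd(11, 116) = 1, we may cancel 11 to get x_1 ≡ x_2 (mod 116).
Therefore T is injective.
We now compute 11⁻¹ mod 116 explicitly. Euclid's algorithm: 116 = 10·11 + 6, 11 = 1·6 + 5, 6 = 1·5 + 1; back-substituting gives 1 = 95·11 − 9·116, so 11⁻¹ ≡ 95 (mod 116).
Since T is injective, we compute T⁻¹(88): solve 11x + 9 ≡ 88 (mod 116), i.e. 11x ≡ 79 (mod 116).
Multiplying by 11⁻¹ = 95 gives x ≡ 95·79 = 7505 = 64·116 + 81 ≡ 81 (mod 116).
Check: T(81) = 11·81 + 9 = 900 = 7·116 + 88 ≡ 88 (mod 116).

81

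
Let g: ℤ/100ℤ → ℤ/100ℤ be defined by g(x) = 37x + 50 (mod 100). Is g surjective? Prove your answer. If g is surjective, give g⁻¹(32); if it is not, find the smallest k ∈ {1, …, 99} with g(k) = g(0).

Since gcd(37, 100) = 1, 37 is invertible modulo 100. Euclid's algorithm: 100 = 2·37 + 26, 37 = 1·26 + 11, 26 = 2·11 + 4, 11 = 2·4 + 3, 4 = 1·3 + 1; back-substituting gives 1 = 73·37 − 27·100, so 37⁻¹ ≡ 73 (mod 100).
Then y ↦ 73(y − 50) is a two-sided inverse to g, so every y ∈ ℤ/100ℤ has a preimage.
Thus g is surjective.
Since g is surjective, we find g⁻¹(32): we need 37x ≡ 32 − 50 ≡ 82 (mod 100). Using 37⁻¹ = 73: x ≡ 73·82 = 5986 = 59·100 + 86, so x = 86.
Check: g(86) = 37·86 + 50 = 3232 = 32·100 + 32 ≡ 32 (mod 100).

86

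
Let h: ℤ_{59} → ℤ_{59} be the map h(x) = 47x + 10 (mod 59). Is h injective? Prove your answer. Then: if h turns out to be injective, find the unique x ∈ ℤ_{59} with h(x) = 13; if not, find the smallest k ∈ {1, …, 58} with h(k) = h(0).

44

Recall that injectivity means: for all x_1, x_2 in the domain, h(x_1) = h(x_2) implies x_1 = x_2.
Suppose h(x_1) = h(x_2) in ℤ_{59}. Then 47x_1 + 10 ≡ 47x_2 + 10 (mod 59), so 47(x_1 − x_2) ≡ 0 (mod 59).
Since gcd(47, 59) = 1, 47 is invertible modulo 59, therefore x_1 − x_2 ≡ 0 (mod 59), i.e. x_1 = x_2.
Therefore h is injective.
We now compute 47⁻¹ mod 59 explicitly. Euclid's algorithm: 59 = 1·47 + 12, 47 = 3·12 + 11, 12 = 1·11 + 1; back-substituting gives 1 = 54·47 − 43·59, so 47⁻¹ ≡ 54 (mod 59).
Since h is injective, we find h⁻¹(13): we need 47x ≡ 13 − 10 ≡ 3 (mod 59). Using 47⁻¹ = 54: x ≡ 54·3 = 162 = 2·59 + 44, so x = 44.
Check: h(44) = 47·44 + 10 = 2078 = 35·59 + 13 ≡ 13 (mod 59).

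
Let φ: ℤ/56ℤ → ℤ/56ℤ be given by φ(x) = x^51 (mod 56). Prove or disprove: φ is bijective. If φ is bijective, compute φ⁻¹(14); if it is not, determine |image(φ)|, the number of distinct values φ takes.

φ(2): Repeated squaring mod 56: 2^1 ≡ 2, 2^2 ≡ 2² = 4, 2^4 ≡ 4² = 16, 2^8 ≡ 16² = 256 ≡ 32, 2^16 ≡ 32² = 1024 ≡ 16, 2^32 ≡ 16² = 256 ≡ 32. Since 51 = 32 + 16 + 2 + 1, 2^51 ≡ 32·16·4·2: 32·16 = 512 ≡ 8, then 8·4 = 32, then 32·2 = 64 ≡ 8. So 2^51 ≡ 8 (mod 56).
φ(4): Repeated squaring mod 56: 4^1 ≡ 4, 4^2 ≡ 4² = 16, 4^4 ≡ 16² = 256 ≡ 32, 4^8 ≡ 32² = 1024 ≡ 16, 4^16 ≡ 16² = 256 ≡ 32, 4^32 ≡ 32² = 1024 ≡ 16. Since 51 = 32 + 16 + 2 + 1, 4^51 ≡ 16·32·16·4: 16·32 = 512 ≡ 8, then 8·16 = 128 ≡ 16, then 16·4 = 64 ≡ 8. So 4^51 ≡ 8 (mod 56).
So φ(2) = φ(4) = 8 while 2 ≠ 4, therefore φ is not injective, hence not bijective.
Since φ is not bijective, we determine |image(φ)|. Computing x^51 mod 56 for each x (by repeated squaring, reducing mod 56 at every step), the values φ(0), φ(1), …, φ(55) are: 0, 1, 8, 27, 8, 13, 48, 7, 8, 1, 48, 43, 48, 13, 0, 15, 8, 41, 8, 27, 48, 21, 8, 15, 48, 1, 48, 27, 0, 29, 8, 55, 8, 41, 48, 35, 8, 29, 48, 15, 48, 41, 0, 43, 8, 13, 8, 55, 48, 49, 8, 43, 48, 29, 48, 55.
The distinct values are {0, 1, 7, 8, 13, 15, 21, 27, 29, 35, 41, 43, 48, 49, 55}; there are 15 of them.

15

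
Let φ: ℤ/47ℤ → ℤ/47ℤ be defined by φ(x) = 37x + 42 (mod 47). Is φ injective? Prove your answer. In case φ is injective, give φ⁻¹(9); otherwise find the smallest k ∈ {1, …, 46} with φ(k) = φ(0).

Recall: φ is injective when φ(a) = φ(b) forces a = b.
If φ(a) = φ(b), then 37a ≡ 37b (mod 47). Because gcd(37, 47) = 1, we may cancel 37 to get a ≡ b (mod 47).
Thus φ is injective.
We now compute 37⁻¹ mod 47 explicitly. Euclid's algorithm: 47 = 1·37 + 10, 37 = 3·10 + 7, 10 = 1·7 + 3, 7 = 2·3 + 1; back-substituting gives 1 = 14·37 − 11·47, so 37⁻¹ ≡ 14 (mod 47).
Since φ is injective, we find φ⁻¹(9): we need 37x ≡ 9 − 42 ≡ 14 (mod 47). Using 37⁻¹ = 14: x ≡ 14·14 = 196 = 4·47 + 8, so x = 8.
Check: φ(8) = 37·8 + 42 = 338 = 7·47 + 9 ≡ 9 (mod 47).

8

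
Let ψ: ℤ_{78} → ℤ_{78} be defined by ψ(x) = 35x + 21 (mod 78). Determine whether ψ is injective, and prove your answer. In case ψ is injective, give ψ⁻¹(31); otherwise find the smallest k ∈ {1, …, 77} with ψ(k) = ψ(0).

56

If ψ(s) = ψ(t), then 35s ≡ 35t (mod 78). Because gcd(35, 78) = 1, we may cancel 35 to get s ≡ t (mod 78).
Hence ψ is injective.
We now compute 35⁻¹ mod 78 explicitly. Euclid's algorithm: 78 = 2·35 + 8, 35 = 4·8 + 3, 8 = 2·3 + 2, 3 = 1·2 + 1; back-substituting gives 1 = 29·35 − 13·78, so 35⁻¹ ≡ 29 (mod 78).
Since ψ is injective, we compute ψ⁻¹(31): solve 35x + 21 ≡ 31 (mod 78), i.e. 35x ≡ 10 (mod 78).
Multiplying by 35⁻¹ = 29 gives x ≡ 29·10 = 290 = 3·78 + 56 ≡ 56 (mod 78).
Check: ψ(56) = 35·56 + 21 = 1981 = 25·78 + 31 ≡ 31 (mod 78).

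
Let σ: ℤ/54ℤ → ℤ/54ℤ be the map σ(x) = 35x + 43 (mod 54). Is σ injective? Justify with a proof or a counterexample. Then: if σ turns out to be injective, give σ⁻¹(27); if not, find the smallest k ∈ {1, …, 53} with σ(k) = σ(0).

52

Suppose σ(u) = σ(v) in ℤ/54ℤ. Then 35u + 43 ≡ 35v + 43 (mod 54), hence 35(u − v) ≡ 0 (mod 54).
Since gcd(35, 54) = 1, 35 is invertible modulo 54, therefore u − v ≡ 0 (mod 54), i.e. u = v.
Thus σ is injective.
We now compute 35⁻¹ mod 54 explicitly. Euclid's algorithm: 54 = 1·35 + 19, 35 = 1·19 + 16, 19 = 1·16 + 3, 16 = 5·3 + 1; back-substituting gives 1 = 17·35 − 11·54, so 35⁻¹ ≡ 17 (mod 54).
Since σ is injective, we compute σ⁻¹(27): solve 35x + 43 ≡ 27 (mod 54), i.e. 35x ≡ 38 (mod 54).
Multiplying by 35⁻¹ = 17 gives x ≡ 17·38 = 646 = 11·54 + 52 ≡ 52 (mod 54).
Check: σ(52) = 35·52 + 43 = 1863 = 34·54 + 27 ≡ 27 (mod 54).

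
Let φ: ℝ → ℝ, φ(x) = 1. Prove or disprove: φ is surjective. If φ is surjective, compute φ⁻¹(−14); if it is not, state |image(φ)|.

φ(x) = 1 for all x, so 2 has no preimage and φ is not surjective.
Since φ is not surjective, we state |image(φ)|: the image of φ is {1}, which has 1 element.

1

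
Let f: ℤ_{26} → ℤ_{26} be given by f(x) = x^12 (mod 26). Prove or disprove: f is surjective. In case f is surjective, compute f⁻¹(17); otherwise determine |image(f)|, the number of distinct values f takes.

f(1) = 1^12 = 1.
f(3): Repeated squaring mod 26: 3^1 ≡ 3, 3^2 ≡ 3² = 9, 3^4 ≡ 9² = 81 ≡ 3, 3^8 ≡ 3² = 9. Since 12 = 8 + 4, 3^12 ≡ 9·3: 9·3 = 27 ≡ 1. So 3^12 ≡ 1 (mod 26).
So f(1) = f(3) = 1 while 1 ≠ 3, hence f is not injective.
A non-injective map from the 26-element set ℤ_{26} to itself takes at most 25 distinct values, so it cannot be surjective. Hence f is not surjective.
Since f is not surjective, we determine |image(f)|. Computing x^12 mod 26 for each x (by repeated squaring, reducing mod 26 at every step), the values f(0), f(1), …, f(25) are: 0, 1, 14, 1, 14, 1, 14, 1, 14, 1, 14, 1, 14, 13, 14, 1, 14, 1, 14, 1, 14, 1, 14, 1, 14, 1.
The distinct values are {0, 1, 13, 14}; there are 4 of them.

4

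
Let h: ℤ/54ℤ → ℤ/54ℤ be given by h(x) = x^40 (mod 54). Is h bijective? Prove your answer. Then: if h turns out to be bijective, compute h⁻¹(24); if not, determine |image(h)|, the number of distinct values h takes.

h(0) = 0^40 = 0.
h(6): Repeated squaring mod 54: 6^1 ≡ 6, 6^2 ≡ 6² = 36, 6^4 ≡ 36² = 1296 ≡ 0, 6^8 ≡ 0² = 0, 6^16 ≡ 0² = 0, 6^32 ≡ 0² = 0. Since 40 = 32 + 8, 6^40 ≡ 0·0: 0·0 = 0. So 6^40 ≡ 0 (mod 54).
So h(0) = h(6) = 0 while 0 ≠ 6, thus h is not injective, hence not bijective.
Since h is not bijective, we determine |image(h)|. Computing x^40 mod 54 for each x (by repeated squaring, reducing mod 54 at every step), the values h(0), h(1), …, h(53) are: 0, 1, 16, 27, 40, 31, 0, 25, 46, 27, 10, 7, 0, 49, 22, 27, 34, 37, 0, 19, 52, 27, 4, 13, 0, 43, 28, 27, 28, 43, 0, 13, 4, 27, 52, 19, 0, 37, 34, 27, 22, 49, 0, 7, 10, 27, 46, 25, 0, 31, 40, 27, 16, 1.
The distinct values are {0, 1, 4, 7, 10, 13, 16, 19, 22, 25, 27, 28, 31, 34, 37, 40, 43, 46, 49, 52}; there are 20 of them.

20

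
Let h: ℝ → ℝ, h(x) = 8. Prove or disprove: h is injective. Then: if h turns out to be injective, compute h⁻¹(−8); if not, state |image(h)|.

h(0) = 8 = h(1) with 0 ≠ 1, so h is not injective.
Since h is not injective, we state |image(h)|: the image of h is {8}, which has 1 element.

1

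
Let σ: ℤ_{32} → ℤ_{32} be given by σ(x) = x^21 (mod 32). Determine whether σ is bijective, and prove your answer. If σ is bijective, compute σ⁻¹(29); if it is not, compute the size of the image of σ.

17

σ(0) = 0^21 = 0.
σ(2): Repeated squaring mod 32: 2^1 ≡ 2, 2^2 ≡ 2² = 4, 2^4 ≡ 4² = 16, 2^8 ≡ 16² = 256 ≡ 0, 2^16 ≡ 0² = 0. Since 21 = 16 + 4 + 1, 2^21 ≡ 0·16·2: 0·16 = 0, then 0·2 = 0. So 2^21 ≡ 0 (mod 32).
So σ(0) = σ(2) = 0 while 0 ≠ 2, therefore σ is not injective, hence not bijective.
Since σ is not bijective, we determine |image(σ)|. Computing x^21 mod 32 for each x (by repeated squaring, reducing mod 32 at every step), the values σ(0), σ(1), …, σ(31) are: 0, 1, 0, 19, 0, 21, 0, 7, 0, 9, 0, 27, 0, 29, 0, 15, 0, 17, 0, 3, 0, 5, 0, 23, 0, 25, 0, 11, 0, 13, 0, 31.
The distinct values are {0, 1, 3, 5, 7, 9, 11, 13, 15, 17, 19, 21, 23, 25, 27, 29, 31}; there are 17 of them.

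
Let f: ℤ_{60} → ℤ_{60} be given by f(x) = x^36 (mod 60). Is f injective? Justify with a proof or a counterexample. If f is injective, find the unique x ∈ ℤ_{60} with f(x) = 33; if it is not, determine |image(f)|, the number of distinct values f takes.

f(2): Repeated squaring mod 60: 2^1 ≡ 2, 2^2 ≡ 2² = 4, 2^4 ≡ 4² = 16, 2^8 ≡ 16² = 256 ≡ 16, 2^16 ≡ 16² = 256 ≡ 16, 2^32 ≡ 16² = 256 ≡ 16. Since 36 = 32 + 4, 2^36 ≡ 16·16: 16·16 = 256 ≡ 16. So 2^36 ≡ 16 (mod 60).
f(4): Repeated squaring mod 60: 4^1 ≡ 4, 4^2 ≡ 4² = 16, 4^4 ≡ 16² = 256 ≡ 16, 4^8 ≡ 16² = 256 ≡ 16, 4^16 ≡ 16² = 256 ≡ 16, 4^32 ≡ 16² = 256 ≡ 16. Since 36 = 32 + 4, 4^36 ≡ 16·16: 16·16 = 256 ≡ 16. So 4^36 ≡ 16 (mod 60).
So f(2) = f(4) = 16 while 2 ≠ 4, hence f is not injective.
Since f is not injective, we determine |image(f)|. Computing x^36 mod 60 for each x (by repeated squaring, reducing mod 60 at every step), the values f(0), f(1), …, f(59) are: 0, 1, 16, 21, 16, 25, 36, 1, 16, 21, 40, 1, 36, 1, 16, 45, 16, 1, 36, 1, 40, 21, 16, 1, 36, 25, 16, 21, 16, 1, 0, 1, 16, 21, 16, 25, 36, 1, 16, 21, 40, 1, 36, 1, 16, 45, 16, 1, 36, 1, 40, 21, 16, 1, 36, 25, 16, 21, 16, 1.
The distinct values are {0, 1, 16, 21, 25, 36, 40, 45}; there are 8 of them.

8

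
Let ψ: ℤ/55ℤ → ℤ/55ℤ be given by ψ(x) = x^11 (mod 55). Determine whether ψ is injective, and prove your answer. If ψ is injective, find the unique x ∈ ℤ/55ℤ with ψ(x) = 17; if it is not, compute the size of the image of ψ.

Computing x^11 mod 55 for each x (by repeated squaring, reducing mod 55 at every step), the values ψ(0), ψ(1), …, ψ(54) are: 0, 1, 13, 47, 4, 5, 6, 18, 52, 9, 10, 11, 23, 2, 14, 15, 16, 28, 7, 19, 20, 21, 33, 12, 24, 25, 26, 38, 17, 29, 30, 31, 43, 22, 34, 35, 36, 48, 27, 39, 40, 41, 53, 32, 44, 45, 46, 3, 37, 49, 50, 51, 8, 42, 54.
Every element of ℤ/55ℤ appears exactly once in this list, so ψ is a bijection, and in particular injective.
Since ψ is injective, we read off the preimage of 17 from the same table: ψ(28) = 17, so ψ⁻¹(17) = 28.

28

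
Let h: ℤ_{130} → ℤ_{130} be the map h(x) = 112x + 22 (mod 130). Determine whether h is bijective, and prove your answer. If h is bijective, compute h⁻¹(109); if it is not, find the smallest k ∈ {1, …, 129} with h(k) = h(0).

65

Recall that h is injective if h(a) = h(b) implies a = b.
We have gcd(112, 130) = 2 > 1. Taking a = 0 and b = 65: h(0) = 22 and h(65) = 112·65 + 22 = 7302 ≡ 22 (mod 130).
So h(0) = h(65) while 0 ≠ 65, hence h is not injective, hence not bijective.
Since h is not bijective, we find the least positive k with h(k) = h(0): this means 112k ≡ 0 (mod 130), i.e. 130 ∣ 112k. Since gcd(112, 130) = 2, dividing through by 2 this holds exactly when 65 ∣ 56k, and as gcd(56, 65) = 1, exactly when 65 ∣ k.
The smallest positive such k is 65.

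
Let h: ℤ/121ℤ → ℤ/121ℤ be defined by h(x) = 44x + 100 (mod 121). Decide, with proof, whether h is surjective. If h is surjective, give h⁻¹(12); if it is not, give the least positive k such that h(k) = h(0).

Since gcd(44, 121) = 11, we have 44x ≡ 0 (mod 11) for all x, so h(x) ≡ 1 (mod 11).
But 0 ≢ 1 (mod 11), so 0 ∈ ℤ/121ℤ has no preimage. Therefore h is not surjective.
Since h is not surjective, we find the least positive k with h(k) = h(0): this means 44k ≡ 0 (mod 121), i.e. 121 ∣ 44k. Since gcd(44, 121) = 11, dividing through by 11 this holds exactly when 11 ∣ 4k, and as gcd(4, 11) = 1, exactly when 11 ∣ k.
The smallest positive such k is 11.

11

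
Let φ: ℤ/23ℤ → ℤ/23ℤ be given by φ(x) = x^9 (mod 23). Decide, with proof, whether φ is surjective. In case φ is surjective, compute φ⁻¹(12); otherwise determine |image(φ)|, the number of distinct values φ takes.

18

Since 23 is prime, the nonzero elements of ℤ/23ℤ form a cyclic group of order 22.
As gcd(9, 22) = 1, raising to the 9th power is a bijection on this group: if a^9 ≡ b^9 then (ab^{−1})^9 = 1, and the only element of order dividing gcd(9, 22) = 1 is 1, so a = b.
With φ(0) = 0 this makes φ injective on all of ℤ/23ℤ, hence bijective (finite equal-size domain and codomain). In particular φ is surjective.
Since φ is surjective, we find the preimage of 12. The inverse of x ↦ x^9 on (ℤ/23ℤ)^× is x ↦ x^5, because 9·5 = 45 = 2·22 + 1 ≡ 1 (mod 22) and x^{22} = 1 for x ≠ 0 (Fermat). So φ⁻¹(12) = 12^5 mod 23.
Repeated squaring mod 23: 12^1 ≡ 12, 12^2 ≡ 12² = 144 ≡ 6, 12^4 ≡ 6² = 36 ≡ 13. Since 5 = 4 + 1, 12^5 ≡ 13·12: 13·12 = 156 ≡ 18. So 12^5 ≡ 18 (mod 23).
Hence φ⁻¹(12) = 18.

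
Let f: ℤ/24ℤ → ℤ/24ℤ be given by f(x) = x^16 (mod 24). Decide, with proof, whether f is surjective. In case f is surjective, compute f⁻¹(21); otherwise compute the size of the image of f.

4

f(2): Repeated squaring mod 24: 2^1 ≡ 2, 2^2 ≡ 2² = 4, 2^4 ≡ 4² = 16, 2^8 ≡ 16² = 256 ≡ 16, 2^16 ≡ 16² = 256 ≡ 16. So 2^16 ≡ 16 (mod 24).
f(4): Repeated squaring mod 24: 4^1 ≡ 4, 4^2 ≡ 4² = 16, 4^4 ≡ 16² = 256 ≡ 16, 4^8 ≡ 16² = 256 ≡ 16, 4^16 ≡ 16² = 256 ≡ 16. So 4^16 ≡ 16 (mod 24).
So f(2) = f(4) = 16 while 2 ≠ 4, therefore f is not injective.
A non-injective map from the 24-element set ℤ/24ℤ to itself takes at most 23 distinct values, so it cannot be surjective. Thus f is not surjective.
Since f is not surjective, we determine |image(f)|. Computing x^16 mod 24 for each x (by repeated squaring, reducing mod 24 at every step), the values f(0), f(1), …, f(23) are: 0, 1, 16, 9, 16, 1, 0, 1, 16, 9, 16, 1, 0, 1, 16, 9, 16, 1, 0, 1, 16, 9, 16, 1.
The distinct values are {0, 1, 9, 16}; there are 4 of them.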